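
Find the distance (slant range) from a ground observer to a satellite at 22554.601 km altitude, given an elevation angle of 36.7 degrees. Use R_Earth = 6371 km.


h = 22554.601 km, el = 36.7 deg
d = -R_E*sin(el) + sqrt((R_E*sin(el))^2 + 2*R_E*h + h^2)
d = -6371.0000*sin(0.6405358) + sqrt((6371.0000*0.5976251)^2 + 2*6371.0000*22554.601 + 22554.601^2)
d = 24663.5256 km

24663.5256 km


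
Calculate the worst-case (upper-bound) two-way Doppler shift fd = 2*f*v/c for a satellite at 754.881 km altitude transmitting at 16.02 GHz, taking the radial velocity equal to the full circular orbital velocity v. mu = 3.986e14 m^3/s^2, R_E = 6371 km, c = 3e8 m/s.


r = 7.125881e+06 m
v = sqrt(mu/r) = 7479.1004 m/s (worst-case radial velocity)
f = 16.02 GHz = 1.602e+10 Hz
fd = 2*f*v/c = 2*1.602e+10*7479.1004/3.0e+08
fd = 798767.9249 Hz

798767.9249 Hz


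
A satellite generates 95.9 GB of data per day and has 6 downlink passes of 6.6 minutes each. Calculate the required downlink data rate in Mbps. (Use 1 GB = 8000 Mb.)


total contact time = 6 * 6.6 * 60 = 2376.0000 s
data = 95.9 GB = 767200.0000 Mb
rate = 767200.0000 / 2376.0000 = 322.8956 Mbps

322.8956 Mbps


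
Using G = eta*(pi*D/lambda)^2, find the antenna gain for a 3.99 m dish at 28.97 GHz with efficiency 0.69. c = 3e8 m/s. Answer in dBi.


lambda = c/f = 3e8 / 2.897e+10 = 0.01035554 m
G = eta*(pi*D/lambda)^2 = 0.69*(pi*3.99/0.01035554)^2
G = 1.0109952e+06 (linear)
G = 10*log10(1.0109952e+06) = 60.0475 dBi

60.0475 dBi


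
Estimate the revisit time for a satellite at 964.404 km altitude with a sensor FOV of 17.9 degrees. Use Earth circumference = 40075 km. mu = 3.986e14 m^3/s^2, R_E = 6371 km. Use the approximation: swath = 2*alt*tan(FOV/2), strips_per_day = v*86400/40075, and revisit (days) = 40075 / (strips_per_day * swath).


swath = 2*964.404*tan(0.156207) = 303.7680 km
v = sqrt(mu/r) = 7371.5129 m/s = 7.3715 km/s
strips/day = v*86400/40075 = 7.3715*86400/40075 = 15.8927
coverage/day = strips * swath = 15.8927 * 303.7680 = 4827.6841 km
revisit = 40075 / 4827.6841 = 8.3011 days

8.3011 days


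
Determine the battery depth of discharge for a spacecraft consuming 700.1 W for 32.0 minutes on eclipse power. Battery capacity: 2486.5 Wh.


E_used = P * t / 60 = 700.1 * 32.0 / 60 = 373.3867 Wh
DOD = E_used / E_total * 100 = 373.3867 / 2486.5 * 100
DOD = 15.0166 %

15.0166 %


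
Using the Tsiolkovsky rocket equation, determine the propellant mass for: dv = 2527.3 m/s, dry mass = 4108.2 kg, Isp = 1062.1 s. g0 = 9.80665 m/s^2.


ve = Isp * g0 = 1062.1 * 9.80665 = 10415.642965 m/s
mass ratio = exp(dv/ve) = exp(2527.3/10415.642965) = 1.27461560
m_prop = m_dry * (mr - 1) = 4108.2 * (1.27461560 - 1)
m_prop = 1128.1758 kg

1128.1758 kg


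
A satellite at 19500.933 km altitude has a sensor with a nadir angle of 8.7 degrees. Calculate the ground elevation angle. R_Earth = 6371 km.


r = R_E + alt = 25871.9330 km
Law of sines in the satellite / Earth-center / ground-point triangle:
  sin(nadir)/R_E = sin(90 + el)/r  =>  cos(el) = (r/R_E)*sin(nadir)
cos(el) = (25871.9330 / 6371.0000) * sin(8.7 deg) = 0.6142536
el = arccos(0.6142536) = 52.1023 deg
(Earth-central angle = 90 - nadir - el = 29.1977 deg)

52.1023 degrees


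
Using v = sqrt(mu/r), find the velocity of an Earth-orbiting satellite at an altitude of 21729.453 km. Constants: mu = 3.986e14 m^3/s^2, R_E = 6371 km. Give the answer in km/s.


r = R_E + alt = 6371.0 + 21729.453 = 28100.4530 km = 2.8100453e+07 m
v = sqrt(mu/r) = sqrt(3.986e14 / 2.8100453e+07) = 3766.2746 m/s = 3.7663 km/s

3.7663 km/s


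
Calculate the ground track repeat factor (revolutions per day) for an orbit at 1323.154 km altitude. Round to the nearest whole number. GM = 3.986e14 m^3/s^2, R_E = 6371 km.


r = 7.694154e+06 m
T = 2*pi*sqrt(r^3/mu) = 6716.6471 s = 111.9441 min
revs/day = 1440 / 111.9441 = 12.8636
Rounded: 13 revolutions per day

13 revolutions per day


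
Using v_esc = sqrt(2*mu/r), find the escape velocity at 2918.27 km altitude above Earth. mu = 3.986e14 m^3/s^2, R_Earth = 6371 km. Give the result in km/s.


r = 6371.0 + 2918.27 = 9289.2700 km = 9.28927e+06 m
v_esc = sqrt(2*mu/r) = sqrt(2*3.986e14 / 9.28927e+06)
v_esc = 9263.8785 m/s = 9.2639 km/s

9.2639 km/s


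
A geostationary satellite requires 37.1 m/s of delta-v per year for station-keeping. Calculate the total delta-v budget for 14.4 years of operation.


dV = rate * years = 37.1 * 14.4
dV = 534.2400 m/s

534.2400 m/s


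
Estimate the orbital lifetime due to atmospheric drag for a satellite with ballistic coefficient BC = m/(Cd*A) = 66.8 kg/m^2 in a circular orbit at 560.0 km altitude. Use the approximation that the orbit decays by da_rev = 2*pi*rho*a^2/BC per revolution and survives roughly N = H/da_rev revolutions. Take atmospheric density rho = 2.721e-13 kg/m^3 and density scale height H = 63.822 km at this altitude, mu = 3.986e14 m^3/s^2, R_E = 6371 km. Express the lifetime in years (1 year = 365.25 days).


a = R_E + alt = 6931.0000 km = 6.931e+06 m
da_rev = 2*pi*rho*a^2/BC = 2*pi*2.721e-13*(6.931e+06)^2/66.8 = 1.229486 m per revolution
N = H/da_rev = 63822.0000 m / 1.229486 m = 51909.4783 revolutions
P = 2*pi*sqrt(a^3/mu) = 5742.5538 s
lifetime = N*P = 51909.4783 * 5742.5538 = 2.9809297e+08 s = 3450.1501 days
years = 3450.1501 / 365.25 = 9.4460 years

9.4460 years


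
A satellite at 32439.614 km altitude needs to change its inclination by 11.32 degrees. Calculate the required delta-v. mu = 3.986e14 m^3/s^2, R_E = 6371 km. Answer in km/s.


r = 38810.6140 km = 3.8810614e+07 m
V = sqrt(mu/r) = 3204.7443 m/s
di = 11.32 deg = 0.1975713 rad
dV = 2*V*sin(di/2) = 2*3204.7443*sin(0.09878564)
dV = 632.1361 m/s = 0.6321361 km/s

0.6321 km/s


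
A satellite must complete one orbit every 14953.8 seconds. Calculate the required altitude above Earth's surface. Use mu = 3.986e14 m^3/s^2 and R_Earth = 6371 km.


T = 14953.8 s
r = (mu*T^2/(4*pi^2))^(1/3) = (3.986e14 * 14953.8^2 / (4*pi^2))^(1/3)
r = 1.3118783e+07 m = 13118.7835 km
alt = r - R_E = 13118.7835 - 6371 = 6747.7835 km

6747.7835 km


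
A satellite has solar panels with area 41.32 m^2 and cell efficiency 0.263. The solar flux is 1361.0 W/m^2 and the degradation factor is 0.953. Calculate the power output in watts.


P = area * eta * S * degradation
P = 41.32 * 0.263 * 1361.0 * 0.953
P = 14095.0651 W

14095.0651 W


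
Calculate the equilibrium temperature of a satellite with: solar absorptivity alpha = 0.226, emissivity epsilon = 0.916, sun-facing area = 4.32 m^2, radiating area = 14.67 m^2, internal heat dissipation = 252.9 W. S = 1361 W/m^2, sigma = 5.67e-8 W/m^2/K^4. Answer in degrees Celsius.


Numerator = alpha*S*A_sun + Q_int = 0.226*1361*4.32 + 252.9 = 1581.6715 W
Denominator = eps*sigma*A_rad = 0.916*5.67e-8*14.67 = 7.6191872e-07 W/K^4
T^4 = 2.0759058e+09 K^4
T = 213.4528 K = -59.6972 C

-59.6972 degrees Celsius


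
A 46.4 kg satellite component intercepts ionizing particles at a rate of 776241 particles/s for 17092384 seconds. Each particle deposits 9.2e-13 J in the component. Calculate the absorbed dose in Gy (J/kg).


Total energy deposited = rate * time * E_per
  = 776241 * 17092384 * 9.2e-13 = 12.2064 J
Dose = E_total / mass = 12.2064 / 46.4
Dose = 0.2630686 Gy

0.2631 Gy


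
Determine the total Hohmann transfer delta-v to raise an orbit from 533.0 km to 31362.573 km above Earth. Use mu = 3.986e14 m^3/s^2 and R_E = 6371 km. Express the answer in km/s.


r1 = 6904.0000 km = 6.904e+06 m
r2 = 37733.5730 km = 3.7733573e+07 m
dv1 = sqrt(mu/r1)*(sqrt(2*r2/(r1+r2)) - 1) = 2281.4404 m/s
dv2 = sqrt(mu/r2)*(1 - sqrt(2*r1/(r1+r2))) = 1442.4869 m/s
total dv = |dv1| + |dv2| = 2281.4404 + 1442.4869 = 3723.9273 m/s = 3.7239 km/s

3.7239 km/s


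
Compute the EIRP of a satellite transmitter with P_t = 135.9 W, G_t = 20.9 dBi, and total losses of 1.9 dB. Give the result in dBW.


Pt = 135.9 W = 21.3322 dBW
EIRP = Pt_dBW + Gt - losses = 21.3322 + 20.9 - 1.9 = 40.3322 dBW

40.3322 dBW


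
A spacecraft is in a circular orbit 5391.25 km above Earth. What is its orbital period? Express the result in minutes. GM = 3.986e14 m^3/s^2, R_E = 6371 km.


r = 11762.2500 km = 1.176225e+07 m
T = 2*pi*sqrt(r^3/mu) = 2*pi*sqrt(1.6273135e+21 / 3.986e14)
T = 12695.4129 s = 211.5902 min

211.5902 minutes


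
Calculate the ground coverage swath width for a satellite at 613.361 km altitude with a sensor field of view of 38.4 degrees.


FOV = 38.4 deg = 0.6702064 rad
swath = 2 * alt * tan(FOV/2) = 2 * 613.361 * tan(0.3351032)
swath = 2 * 613.361 * 0.3482368
swath = 427.1898 km

427.1898 km


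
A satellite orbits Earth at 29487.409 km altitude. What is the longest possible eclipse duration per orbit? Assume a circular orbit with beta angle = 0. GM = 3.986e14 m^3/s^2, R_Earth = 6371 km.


r = 35858.4090 km
T = 1126.2803 min
Eclipse fraction = arcsin(R_E/r)/pi = arcsin(6371.0000/35858.4090)/pi
= arcsin(0.177671)/pi = 0.05685629
Eclipse duration = 0.05685629 * 1126.2803 = 64.0361 min

64.0361 minutes


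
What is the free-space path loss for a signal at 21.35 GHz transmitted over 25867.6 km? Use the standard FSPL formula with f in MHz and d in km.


f = 21.35 GHz = 21350.0000 MHz
d = 25867.6 km
FSPL = 32.44 + 20*log10(21350.0000) + 20*log10(25867.6)
FSPL = 32.44 + 86.5880 + 88.2551
FSPL = 207.2831 dB

207.2831 dB


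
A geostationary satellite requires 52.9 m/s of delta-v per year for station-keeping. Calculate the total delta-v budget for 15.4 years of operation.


dV = rate * years = 52.9 * 15.4
dV = 814.6600 m/s

814.6600 m/s


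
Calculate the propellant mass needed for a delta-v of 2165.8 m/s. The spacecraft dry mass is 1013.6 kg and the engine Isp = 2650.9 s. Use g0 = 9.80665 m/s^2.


ve = Isp * g0 = 2650.9 * 9.80665 = 25996.448485 m/s
mass ratio = exp(dv/ve) = exp(2165.8/25996.448485) = 1.08688019
m_prop = m_dry * (mr - 1) = 1013.6 * (1.08688019 - 1)
m_prop = 88.0618 kg

88.0618 kg


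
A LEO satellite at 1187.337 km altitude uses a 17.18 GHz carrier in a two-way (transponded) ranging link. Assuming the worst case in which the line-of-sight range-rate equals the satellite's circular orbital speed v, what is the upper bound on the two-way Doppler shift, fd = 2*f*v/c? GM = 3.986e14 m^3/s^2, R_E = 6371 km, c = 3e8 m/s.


r = 7.558337e+06 m
v = sqrt(mu/r) = 7261.9879 m/s (worst-case radial velocity)
f = 17.18 GHz = 1.718e+10 Hz
fd = 2*f*v/c = 2*1.718e+10*7261.9879/3.0e+08
fd = 831739.6815 Hz

831739.6815 Hz


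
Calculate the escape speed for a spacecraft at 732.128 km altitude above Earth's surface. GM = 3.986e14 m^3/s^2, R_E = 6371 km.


r = 6371.0 + 732.128 = 7103.1280 km = 7.103128e+06 m
v_esc = sqrt(2*mu/r) = sqrt(2*3.986e14 / 7.103128e+06)
v_esc = 10593.9721 m/s = 10.5940 km/s

10.5940 km/s


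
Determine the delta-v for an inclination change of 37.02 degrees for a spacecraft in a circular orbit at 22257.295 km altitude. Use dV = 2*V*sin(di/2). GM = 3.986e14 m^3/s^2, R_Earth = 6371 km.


r = 28628.2950 km = 2.8628295e+07 m
V = sqrt(mu/r) = 3731.3923 m/s
di = 37.02 deg = 0.6461209 rad
dV = 2*V*sin(di/2) = 2*3731.3923*sin(0.3230604)
dV = 2369.2114 m/s = 2.3692 km/s

2.3692 km/s


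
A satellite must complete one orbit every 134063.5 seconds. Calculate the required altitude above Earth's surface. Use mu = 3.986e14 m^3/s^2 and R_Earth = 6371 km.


T = 134063.5 s
r = (mu*T^2/(4*pi^2))^(1/3) = (3.986e14 * 134063.5^2 / (4*pi^2))^(1/3)
r = 5.6615179e+07 m = 56615.1794 km
alt = r - R_E = 56615.1794 - 6371 = 50244.1794 km

50244.1794 km


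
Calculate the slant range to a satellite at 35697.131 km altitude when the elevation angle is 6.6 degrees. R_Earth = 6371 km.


h = 35697.131 km, el = 6.6 deg
d = -R_E*sin(el) + sqrt((R_E*sin(el))^2 + 2*R_E*h + h^2)
d = -6371.0000*sin(0.1151917) + sqrt((6371.0000*0.1149372)^2 + 2*6371.0000*35697.131 + 35697.131^2)
d = 40857.0876 km

40857.0876 km


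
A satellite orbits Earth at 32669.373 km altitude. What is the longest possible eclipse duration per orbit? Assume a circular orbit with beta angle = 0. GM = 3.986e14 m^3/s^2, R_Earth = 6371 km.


r = 39040.3730 km
T = 1279.4724 min
Eclipse fraction = arcsin(R_E/r)/pi = arcsin(6371.0000/39040.3730)/pi
= arcsin(0.16319)/pi = 0.05217837
Eclipse duration = 0.05217837 * 1279.4724 = 66.7608 min

66.7608 minutes


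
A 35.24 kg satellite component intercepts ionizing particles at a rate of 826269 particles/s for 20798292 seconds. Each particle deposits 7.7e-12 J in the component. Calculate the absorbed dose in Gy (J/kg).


Total energy deposited = rate * time * E_per
  = 826269 * 20798292 * 7.7e-12 = 132.3244 J
Dose = E_total / mass = 132.3244 / 35.24
Dose = 3.7549 Gy

3.7549 Gy


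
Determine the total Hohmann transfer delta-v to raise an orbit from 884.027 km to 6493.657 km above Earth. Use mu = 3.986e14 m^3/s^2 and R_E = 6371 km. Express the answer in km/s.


r1 = 7255.0270 km = 7.255027e+06 m
r2 = 12864.6570 km = 1.2864657e+07 m
dv1 = sqrt(mu/r1)*(sqrt(2*r2/(r1+r2)) - 1) = 969.8623 m/s
dv2 = sqrt(mu/r2)*(1 - sqrt(2*r1/(r1+r2))) = 839.2519 m/s
total dv = |dv1| + |dv2| = 969.8623 + 839.2519 = 1809.1142 m/s = 1.8091 km/s

1.8091 km/s


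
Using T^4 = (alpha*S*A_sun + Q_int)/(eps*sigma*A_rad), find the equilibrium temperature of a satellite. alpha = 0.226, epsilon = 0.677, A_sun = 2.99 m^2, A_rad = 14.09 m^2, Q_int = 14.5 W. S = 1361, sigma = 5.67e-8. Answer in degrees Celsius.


Numerator = alpha*S*A_sun + Q_int = 0.226*1361*2.99 + 14.5 = 934.1821 W
Denominator = eps*sigma*A_rad = 0.677*5.67e-8*14.09 = 5.4085733e-07 W/K^4
T^4 = 1.7272247e+09 K^4
T = 203.8624 K = -69.2876 C

-69.2876 degrees Celsius


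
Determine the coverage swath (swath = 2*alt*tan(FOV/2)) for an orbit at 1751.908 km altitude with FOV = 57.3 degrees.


FOV = 57.3 deg = 1.0001 rad
swath = 2 * alt * tan(FOV/2) = 2 * 1751.908 * tan(0.5000368)
swath = 2 * 1751.908 * 0.5463503
swath = 1914.3110 km

1914.3110 km


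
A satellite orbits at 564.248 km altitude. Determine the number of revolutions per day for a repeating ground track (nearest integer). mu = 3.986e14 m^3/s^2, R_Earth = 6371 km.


r = 6.935248e+06 m
T = 2*pi*sqrt(r^3/mu) = 5747.8340 s = 95.7972 min
revs/day = 1440 / 95.7972 = 15.0317
Rounded: 15 revolutions per day

15 revolutions per day


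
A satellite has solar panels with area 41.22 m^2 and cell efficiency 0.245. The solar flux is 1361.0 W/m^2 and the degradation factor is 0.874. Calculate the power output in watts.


P = area * eta * S * degradation
P = 41.22 * 0.245 * 1361.0 * 0.874
P = 12012.7829 W

12012.7829 W


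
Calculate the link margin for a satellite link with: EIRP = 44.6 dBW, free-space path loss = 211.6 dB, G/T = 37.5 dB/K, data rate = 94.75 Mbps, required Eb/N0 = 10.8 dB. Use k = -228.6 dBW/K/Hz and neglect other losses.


C/N0 = EIRP - FSPL + G/T - k = 44.6 - 211.6 + 37.5 - (-228.6)
C/N0 = 99.1000 dB-Hz
R_b = 94.75 Mbps = 9.475e+07 bps -> 10*log10(R_b) = 79.7658 dB-Hz
Eb/N0 = C/N0 - 10*log10(R_b) = 99.1000 - 79.7658 = 19.3342 dB
Margin = Eb/N0 - Eb/N0_req = 19.3342 - 10.8 = 8.5342 dB (link closes)

8.5342 dB


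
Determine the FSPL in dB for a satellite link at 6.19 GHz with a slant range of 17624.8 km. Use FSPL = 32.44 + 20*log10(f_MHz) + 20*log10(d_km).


f = 6.19 GHz = 6190.0000 MHz
d = 17624.8 km
FSPL = 32.44 + 20*log10(6190.0000) + 20*log10(17624.8)
FSPL = 32.44 + 75.8338 + 84.9225
FSPL = 193.1963 dB

193.1963 dB


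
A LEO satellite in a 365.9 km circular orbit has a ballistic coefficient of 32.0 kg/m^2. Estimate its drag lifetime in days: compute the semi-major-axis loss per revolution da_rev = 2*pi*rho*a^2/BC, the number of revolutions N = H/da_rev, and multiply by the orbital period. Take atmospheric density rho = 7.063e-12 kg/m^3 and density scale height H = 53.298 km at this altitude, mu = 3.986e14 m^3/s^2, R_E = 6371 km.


a = R_E + alt = 6736.9000 km = 6.7369e+06 m
da_rev = 2*pi*rho*a^2/BC = 2*pi*7.063e-12*(6.7369e+06)^2/32.0 = 62.941820 m per revolution
N = H/da_rev = 53298.0000 m / 62.941820 m = 846.7820 revolutions
P = 2*pi*sqrt(a^3/mu) = 5503.0236 s
lifetime = N*P = 846.7820 * 5503.0236 = 4.6598613e+06 s = 53.9336 days

53.9336 days


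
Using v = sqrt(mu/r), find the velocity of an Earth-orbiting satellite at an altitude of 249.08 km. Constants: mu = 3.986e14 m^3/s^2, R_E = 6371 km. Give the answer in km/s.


r = R_E + alt = 6371.0 + 249.08 = 6620.0800 km = 6.62008e+06 m
v = sqrt(mu/r) = sqrt(3.986e14 / 6.62008e+06) = 7759.5588 m/s = 7.7596 km/s

7.7596 km/s


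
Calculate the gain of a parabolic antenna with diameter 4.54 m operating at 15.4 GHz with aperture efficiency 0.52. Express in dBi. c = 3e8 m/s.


lambda = c/f = 3e8 / 1.54e+10 = 0.01948052 m
G = eta*(pi*D/lambda)^2 = 0.52*(pi*4.54/0.01948052)^2
G = 278749.2625 (linear)
G = 10*log10(278749.2625) = 54.4521 dBi

54.4521 dBi


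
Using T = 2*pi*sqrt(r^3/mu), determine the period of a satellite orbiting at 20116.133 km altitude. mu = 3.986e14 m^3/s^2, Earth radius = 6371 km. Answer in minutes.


r = 26487.1330 km = 2.6487133e+07 m
T = 2*pi*sqrt(r^3/mu) = 2*pi*sqrt(1.8582531e+22 / 3.986e14)
T = 42900.6280 s = 715.0105 min

715.0105 minutes


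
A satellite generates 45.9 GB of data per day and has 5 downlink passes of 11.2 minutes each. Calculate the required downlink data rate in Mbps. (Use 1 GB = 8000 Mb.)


total contact time = 5 * 11.2 * 60 = 3360.0000 s
data = 45.9 GB = 367200.0000 Mb
rate = 367200.0000 / 3360.0000 = 109.2857 Mbps

109.2857 Mbps


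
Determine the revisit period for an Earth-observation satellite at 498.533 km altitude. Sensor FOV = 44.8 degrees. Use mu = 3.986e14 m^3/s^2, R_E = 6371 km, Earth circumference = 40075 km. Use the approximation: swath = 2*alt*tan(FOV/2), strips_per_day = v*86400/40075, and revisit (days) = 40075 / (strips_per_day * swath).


swath = 2*498.533*tan(0.3909538) = 410.9609 km
v = sqrt(mu/r) = 7617.3698 m/s = 7.6174 km/s
strips/day = v*86400/40075 = 7.6174*86400/40075 = 16.4227
coverage/day = strips * swath = 16.4227 * 410.9609 = 6749.0991 km
revisit = 40075 / 6749.0991 = 5.9378 days

5.9378 days


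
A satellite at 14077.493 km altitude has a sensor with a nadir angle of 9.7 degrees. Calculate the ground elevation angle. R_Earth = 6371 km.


r = R_E + alt = 20448.4930 km
Law of sines in the satellite / Earth-center / ground-point triangle:
  sin(nadir)/R_E = sin(90 + el)/r  =>  cos(el) = (r/R_E)*sin(nadir)
cos(el) = (20448.4930 / 6371.0000) * sin(9.7 deg) = 0.540787
el = arccos(0.540787) = 57.2628 deg
(Earth-central angle = 90 - nadir - el = 23.0372 deg)

57.2628 degrees


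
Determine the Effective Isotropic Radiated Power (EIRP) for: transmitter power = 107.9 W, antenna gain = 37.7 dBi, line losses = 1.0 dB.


Pt = 107.9 W = 20.3302 dBW
EIRP = Pt_dBW + Gt - losses = 20.3302 + 37.7 - 1.0 = 57.0302 dBW

57.0302 dBW


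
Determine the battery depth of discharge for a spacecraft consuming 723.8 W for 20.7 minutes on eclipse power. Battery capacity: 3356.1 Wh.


E_used = P * t / 60 = 723.8 * 20.7 / 60 = 249.7110 Wh
DOD = E_used / E_total * 100 = 249.7110 / 3356.1 * 100
DOD = 7.4405 %

7.4405 %


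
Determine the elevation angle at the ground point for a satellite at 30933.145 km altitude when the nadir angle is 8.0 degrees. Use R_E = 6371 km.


r = R_E + alt = 37304.1450 km
Law of sines in the satellite / Earth-center / ground-point triangle:
  sin(nadir)/R_E = sin(90 + el)/r  =>  cos(el) = (r/R_E)*sin(nadir)
cos(el) = (37304.1450 / 6371.0000) * sin(8.0 deg) = 0.8149009
el = arccos(0.8149009) = 35.4224 deg
(Earth-central angle = 90 - nadir - el = 46.5776 deg)

35.4224 degrees


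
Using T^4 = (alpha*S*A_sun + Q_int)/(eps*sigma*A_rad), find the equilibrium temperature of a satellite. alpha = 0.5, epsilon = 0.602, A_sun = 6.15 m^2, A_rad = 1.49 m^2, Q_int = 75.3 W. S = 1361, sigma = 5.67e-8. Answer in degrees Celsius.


Numerator = alpha*S*A_sun + Q_int = 0.5*1361*6.15 + 75.3 = 4260.3750 W
Denominator = eps*sigma*A_rad = 0.602*5.67e-8*1.49 = 5.0858766e-08 W/K^4
T^4 = 8.3768745e+10 K^4
T = 537.9854 K = 264.8354 C

264.8354 degrees Celsius


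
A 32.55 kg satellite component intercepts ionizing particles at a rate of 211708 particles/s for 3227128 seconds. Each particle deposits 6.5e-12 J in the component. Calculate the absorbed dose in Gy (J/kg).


Total energy deposited = rate * time * E_per
  = 211708 * 3227128 * 6.5e-12 = 4.4409 J
Dose = E_total / mass = 4.4409 / 32.55
Dose = 0.1364319 Gy

0.1364 Gy


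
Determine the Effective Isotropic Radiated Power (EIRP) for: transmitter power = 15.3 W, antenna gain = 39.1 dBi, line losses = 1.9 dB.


Pt = 15.3 W = 11.8469 dBW
EIRP = Pt_dBW + Gt - losses = 11.8469 + 39.1 - 1.9 = 49.0469 dBW

49.0469 dBW


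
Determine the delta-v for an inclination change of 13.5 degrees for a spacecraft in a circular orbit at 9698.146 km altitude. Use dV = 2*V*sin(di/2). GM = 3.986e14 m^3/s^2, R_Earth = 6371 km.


r = 16069.1460 km = 1.6069146e+07 m
V = sqrt(mu/r) = 4980.4920 m/s
di = 13.5 deg = 0.2356194 rad
dV = 2*V*sin(di/2) = 2*4980.4920*sin(0.1178097)
dV = 1170.7881 m/s = 1.1708 km/s

1.1708 km/s


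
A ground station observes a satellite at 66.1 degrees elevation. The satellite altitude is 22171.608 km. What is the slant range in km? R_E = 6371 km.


h = 22171.608 km, el = 66.1 deg
d = -R_E*sin(el) + sqrt((R_E*sin(el))^2 + 2*R_E*h + h^2)
d = -6371.0000*sin(1.1537) + sqrt((6371.0000*0.914254)^2 + 2*6371.0000*22171.608 + 22171.608^2)
d = 22600.9472 km

22600.9472 km


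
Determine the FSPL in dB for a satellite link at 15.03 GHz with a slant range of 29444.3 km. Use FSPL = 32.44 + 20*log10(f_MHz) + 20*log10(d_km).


f = 15.03 GHz = 15030.0000 MHz
d = 29444.3 km
FSPL = 32.44 + 20*log10(15030.0000) + 20*log10(29444.3)
FSPL = 32.44 + 83.5392 + 89.3800
FSPL = 205.3592 dB

205.3592 dB


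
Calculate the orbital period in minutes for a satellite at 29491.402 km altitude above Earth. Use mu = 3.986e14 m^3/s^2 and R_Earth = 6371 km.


r = 35862.4020 km = 3.5862402e+07 m
T = 2*pi*sqrt(r^3/mu) = 2*pi*sqrt(4.6123061e+22 / 3.986e14)
T = 67588.1070 s = 1126.4684 min

1126.4684 minutes


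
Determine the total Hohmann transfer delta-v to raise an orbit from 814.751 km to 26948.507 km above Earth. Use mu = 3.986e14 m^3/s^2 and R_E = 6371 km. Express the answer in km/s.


r1 = 7185.7510 km = 7.185751e+06 m
r2 = 33319.5070 km = 3.3319507e+07 m
dv1 = sqrt(mu/r1)*(sqrt(2*r2/(r1+r2)) - 1) = 2105.1519 m/s
dv2 = sqrt(mu/r2)*(1 - sqrt(2*r1/(r1+r2))) = 1398.5261 m/s
total dv = |dv1| + |dv2| = 2105.1519 + 1398.5261 = 3503.6780 m/s = 3.5037 km/s

3.5037 km/s


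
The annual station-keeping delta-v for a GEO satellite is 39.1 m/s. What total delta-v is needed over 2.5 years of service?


dV = rate * years = 39.1 * 2.5
dV = 97.7500 m/s

97.7500 m/s


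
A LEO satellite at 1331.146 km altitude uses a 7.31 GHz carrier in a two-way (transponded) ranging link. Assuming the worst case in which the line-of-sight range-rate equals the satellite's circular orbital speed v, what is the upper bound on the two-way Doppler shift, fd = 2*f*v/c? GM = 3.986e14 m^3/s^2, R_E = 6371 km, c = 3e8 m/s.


r = 7.702146e+06 m
v = sqrt(mu/r) = 7193.8731 m/s (worst-case radial velocity)
f = 7.31 GHz = 7.31e+09 Hz
fd = 2*f*v/c = 2*7.31e+09*7193.8731/3.0e+08
fd = 350581.4167 Hz

350581.4167 Hz


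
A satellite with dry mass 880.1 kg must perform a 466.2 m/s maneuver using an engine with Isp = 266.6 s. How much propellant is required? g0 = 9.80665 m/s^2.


ve = Isp * g0 = 266.6 * 9.80665 = 2614.452890 m/s
mass ratio = exp(dv/ve) = exp(466.2/2614.452890) = 1.19520350
m_prop = m_dry * (mr - 1) = 880.1 * (1.19520350 - 1)
m_prop = 171.7986 kg

171.7986 kg


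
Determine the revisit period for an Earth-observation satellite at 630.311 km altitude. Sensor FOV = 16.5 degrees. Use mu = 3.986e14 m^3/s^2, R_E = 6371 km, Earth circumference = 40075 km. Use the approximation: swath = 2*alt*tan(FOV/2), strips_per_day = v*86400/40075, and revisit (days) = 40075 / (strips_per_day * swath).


swath = 2*630.311*tan(0.1439897) = 182.7815 km
v = sqrt(mu/r) = 7545.3426 m/s = 7.5453 km/s
strips/day = v*86400/40075 = 7.5453*86400/40075 = 16.2674
coverage/day = strips * swath = 16.2674 * 182.7815 = 2973.3867 km
revisit = 40075 / 2973.3867 = 13.4779 days

13.4779 days


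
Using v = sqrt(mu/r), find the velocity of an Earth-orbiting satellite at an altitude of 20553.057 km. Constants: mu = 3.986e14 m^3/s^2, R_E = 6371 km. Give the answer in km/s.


r = R_E + alt = 6371.0 + 20553.057 = 26924.0570 km = 2.6924057e+07 m
v = sqrt(mu/r) = sqrt(3.986e14 / 2.6924057e+07) = 3847.6751 m/s = 3.8477 km/s

3.8477 km/s


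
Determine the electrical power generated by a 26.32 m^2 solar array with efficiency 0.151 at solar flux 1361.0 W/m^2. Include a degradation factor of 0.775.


P = area * eta * S * degradation
P = 26.32 * 0.151 * 1361.0 * 0.775
P = 4192.0134 W

4192.0134 W


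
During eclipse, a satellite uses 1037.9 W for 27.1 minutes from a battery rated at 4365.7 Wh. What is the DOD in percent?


E_used = P * t / 60 = 1037.9 * 27.1 / 60 = 468.7848 Wh
DOD = E_used / E_total * 100 = 468.7848 / 4365.7 * 100
DOD = 10.7379 %

10.7379 %


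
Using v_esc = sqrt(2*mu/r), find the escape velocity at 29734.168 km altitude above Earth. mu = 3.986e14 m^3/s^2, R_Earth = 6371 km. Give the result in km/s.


r = 6371.0 + 29734.168 = 36105.1680 km = 3.6105168e+07 m
v_esc = sqrt(2*mu/r) = sqrt(2*3.986e14 / 3.6105168e+07)
v_esc = 4698.9298 m/s = 4.6989 km/s

4.6989 km/s


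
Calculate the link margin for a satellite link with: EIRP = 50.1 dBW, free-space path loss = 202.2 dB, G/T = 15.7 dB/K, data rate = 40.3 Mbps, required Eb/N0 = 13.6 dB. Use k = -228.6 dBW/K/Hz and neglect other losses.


C/N0 = EIRP - FSPL + G/T - k = 50.1 - 202.2 + 15.7 - (-228.6)
C/N0 = 92.2000 dB-Hz
R_b = 40.3 Mbps = 4.03e+07 bps -> 10*log10(R_b) = 76.0531 dB-Hz
Eb/N0 = C/N0 - 10*log10(R_b) = 92.2000 - 76.0531 = 16.1469 dB
Margin = Eb/N0 - Eb/N0_req = 16.1469 - 13.6 = 2.5469 dB (link closes)

2.5469 dB


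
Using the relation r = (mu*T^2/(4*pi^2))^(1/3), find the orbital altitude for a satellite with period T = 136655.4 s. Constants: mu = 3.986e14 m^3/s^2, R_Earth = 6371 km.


T = 136655.4 s
r = (mu*T^2/(4*pi^2))^(1/3) = (3.986e14 * 136655.4^2 / (4*pi^2))^(1/3)
r = 5.7342556e+07 m = 57342.5565 km
alt = r - R_E = 57342.5565 - 6371 = 50971.5565 km

50971.5565 km


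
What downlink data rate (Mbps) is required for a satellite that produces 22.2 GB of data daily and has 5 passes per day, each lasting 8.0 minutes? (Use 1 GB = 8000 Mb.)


total contact time = 5 * 8.0 * 60 = 2400.0000 s
data = 22.2 GB = 177600.0000 Mb
rate = 177600.0000 / 2400.0000 = 74.0000 Mbps

74.0000 Mbps


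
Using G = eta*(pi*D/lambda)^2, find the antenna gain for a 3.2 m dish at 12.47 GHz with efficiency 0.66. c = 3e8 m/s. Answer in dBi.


lambda = c/f = 3e8 / 1.247e+10 = 0.02405774 m
G = eta*(pi*D/lambda)^2 = 0.66*(pi*3.2/0.02405774)^2
G = 115248.1692 (linear)
G = 10*log10(115248.1692) = 50.6163 dBi

50.6163 dBi


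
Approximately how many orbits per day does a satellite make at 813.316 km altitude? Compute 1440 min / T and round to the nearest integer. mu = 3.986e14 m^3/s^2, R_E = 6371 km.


r = 7.184316e+06 m
T = 2*pi*sqrt(r^3/mu) = 6060.2335 s = 101.0039 min
revs/day = 1440 / 101.0039 = 14.2569
Rounded: 14 revolutions per day

14 revolutions per day


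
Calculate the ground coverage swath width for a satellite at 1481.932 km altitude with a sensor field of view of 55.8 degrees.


FOV = 55.8 deg = 0.9738937 rad
swath = 2 * alt * tan(FOV/2) = 2 * 1481.932 * tan(0.4869469)
swath = 2 * 1481.932 * 0.5294727
swath = 1569.2852 km

1569.2852 km


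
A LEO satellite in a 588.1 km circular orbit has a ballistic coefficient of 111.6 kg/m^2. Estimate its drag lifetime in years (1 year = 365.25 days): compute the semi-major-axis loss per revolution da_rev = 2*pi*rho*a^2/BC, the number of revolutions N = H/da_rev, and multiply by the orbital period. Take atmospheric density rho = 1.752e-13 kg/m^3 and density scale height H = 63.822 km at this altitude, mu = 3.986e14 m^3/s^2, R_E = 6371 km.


a = R_E + alt = 6959.1000 km = 6.9591e+06 m
da_rev = 2*pi*rho*a^2/BC = 2*pi*1.752e-13*(6.9591e+06)^2/111.6 = 0.477700758 m per revolution
N = H/da_rev = 63822.0000 m / 0.477700758 m = 133602.4676 revolutions
P = 2*pi*sqrt(a^3/mu) = 5777.5117 s
lifetime = N*P = 133602.4676 * 5777.5117 = 7.7188983e+08 s = 8933.9100 days
years = 8933.9100 / 365.25 = 24.4597 years

24.4597 years


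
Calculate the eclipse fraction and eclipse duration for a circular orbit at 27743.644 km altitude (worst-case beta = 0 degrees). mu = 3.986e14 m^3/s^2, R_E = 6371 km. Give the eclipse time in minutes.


r = 34114.6440 km
T = 1045.1322 min
Eclipse fraction = arcsin(R_E/r)/pi = arcsin(6371.0000/34114.6440)/pi
= arcsin(0.1867526)/pi = 0.05979629
Eclipse duration = 0.05979629 * 1045.1322 = 62.4950 min

62.4950 minutes


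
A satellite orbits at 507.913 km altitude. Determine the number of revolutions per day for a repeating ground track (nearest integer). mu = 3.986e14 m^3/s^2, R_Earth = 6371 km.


r = 6.878913e+06 m
T = 2*pi*sqrt(r^3/mu) = 5677.9419 s = 94.6324 min
revs/day = 1440 / 94.6324 = 15.2168
Rounded: 15 revolutions per day

15 revolutions per day


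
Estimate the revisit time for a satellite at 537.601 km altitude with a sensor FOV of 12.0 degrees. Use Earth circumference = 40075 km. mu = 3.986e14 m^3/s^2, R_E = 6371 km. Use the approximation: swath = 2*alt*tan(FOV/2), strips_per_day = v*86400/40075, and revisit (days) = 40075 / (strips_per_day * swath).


swath = 2*537.601*tan(0.1047198) = 113.0083 km
v = sqrt(mu/r) = 7595.8012 m/s = 7.5958 km/s
strips/day = v*86400/40075 = 7.5958*86400/40075 = 16.3762
coverage/day = strips * swath = 16.3762 * 113.0083 = 1850.6491 km
revisit = 40075 / 1850.6491 = 21.6546 days

21.6546 days


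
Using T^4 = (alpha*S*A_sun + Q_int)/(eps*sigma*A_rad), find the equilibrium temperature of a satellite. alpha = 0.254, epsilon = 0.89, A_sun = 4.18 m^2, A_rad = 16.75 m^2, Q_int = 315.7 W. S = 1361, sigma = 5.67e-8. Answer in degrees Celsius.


Numerator = alpha*S*A_sun + Q_int = 0.254*1361*4.18 + 315.7 = 1760.7009 W
Denominator = eps*sigma*A_rad = 0.89*5.67e-8*16.75 = 8.4525525e-07 W/K^4
T^4 = 2.0830405e+09 K^4
T = 213.6360 K = -59.5140 C

-59.5140 degrees Celsius


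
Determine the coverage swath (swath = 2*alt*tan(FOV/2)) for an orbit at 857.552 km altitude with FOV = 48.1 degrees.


FOV = 48.1 deg = 0.8395034 rad
swath = 2 * alt * tan(FOV/2) = 2 * 857.552 * tan(0.4197517)
swath = 2 * 857.552 * 0.4462747
swath = 765.4076 km

765.4076 km


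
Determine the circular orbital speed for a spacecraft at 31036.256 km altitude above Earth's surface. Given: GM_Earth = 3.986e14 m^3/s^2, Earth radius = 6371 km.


r = R_E + alt = 6371.0 + 31036.256 = 37407.2560 km = 3.7407256e+07 m
v = sqrt(mu/r) = sqrt(3.986e14 / 3.7407256e+07) = 3264.3049 m/s = 3.2643 km/s

3.2643 km/s


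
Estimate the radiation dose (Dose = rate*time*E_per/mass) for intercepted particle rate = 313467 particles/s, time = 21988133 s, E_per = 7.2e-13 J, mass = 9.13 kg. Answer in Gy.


Total energy deposited = rate * time * E_per
  = 313467 * 21988133 * 7.2e-13 = 4.9626 J
Dose = E_total / mass = 4.9626 / 9.13
Dose = 0.543553 Gy

0.5436 Gy


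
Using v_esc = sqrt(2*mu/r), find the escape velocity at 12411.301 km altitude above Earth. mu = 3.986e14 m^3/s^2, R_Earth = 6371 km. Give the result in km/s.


r = 6371.0 + 12411.301 = 18782.3010 km = 1.8782301e+07 m
v_esc = sqrt(2*mu/r) = sqrt(2*3.986e14 / 1.8782301e+07)
v_esc = 6514.9224 m/s = 6.5149 km/s

6.5149 km/s


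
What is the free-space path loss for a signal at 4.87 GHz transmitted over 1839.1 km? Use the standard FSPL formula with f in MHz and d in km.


f = 4.87 GHz = 4870.0000 MHz
d = 1839.1 km
FSPL = 32.44 + 20*log10(4870.0000) + 20*log10(1839.1)
FSPL = 32.44 + 73.7506 + 65.2921
FSPL = 171.4827 dB

171.4827 dB


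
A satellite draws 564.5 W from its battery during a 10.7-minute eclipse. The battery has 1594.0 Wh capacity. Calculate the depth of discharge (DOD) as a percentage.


E_used = P * t / 60 = 564.5 * 10.7 / 60 = 100.6692 Wh
DOD = E_used / E_total * 100 = 100.6692 / 1594.0 * 100
DOD = 6.3155 %

6.3155 %


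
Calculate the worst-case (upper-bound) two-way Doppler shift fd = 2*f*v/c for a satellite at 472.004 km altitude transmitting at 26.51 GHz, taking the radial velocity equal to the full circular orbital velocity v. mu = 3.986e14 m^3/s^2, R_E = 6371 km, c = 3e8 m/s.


r = 6.843004e+06 m
v = sqrt(mu/r) = 7632.1211 m/s (worst-case radial velocity)
f = 26.51 GHz = 2.651e+10 Hz
fd = 2*f*v/c = 2*2.651e+10*7632.1211/3.0e+08
fd = 1.3488502e+06 Hz

1.3489e+06 Hz


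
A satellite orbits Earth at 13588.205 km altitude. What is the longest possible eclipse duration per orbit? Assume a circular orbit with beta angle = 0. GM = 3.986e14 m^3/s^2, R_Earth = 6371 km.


r = 19959.2050 km
T = 467.7080 min
Eclipse fraction = arcsin(R_E/r)/pi = arcsin(6371.0000/19959.2050)/pi
= arcsin(0.3192011)/pi = 0.1034145
Eclipse duration = 0.1034145 * 467.7080 = 48.3678 min

48.3678 minutes


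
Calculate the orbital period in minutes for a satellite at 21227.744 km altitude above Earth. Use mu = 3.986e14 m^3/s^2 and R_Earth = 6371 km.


r = 27598.7440 km = 2.7598744e+07 m
T = 2*pi*sqrt(r^3/mu) = 2*pi*sqrt(2.1021706e+22 / 3.986e14)
T = 45629.4462 s = 760.4908 min

760.4908 minutes


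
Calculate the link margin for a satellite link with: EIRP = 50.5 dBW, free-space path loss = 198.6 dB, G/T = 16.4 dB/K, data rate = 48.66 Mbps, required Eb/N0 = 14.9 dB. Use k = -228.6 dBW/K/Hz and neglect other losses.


C/N0 = EIRP - FSPL + G/T - k = 50.5 - 198.6 + 16.4 - (-228.6)
C/N0 = 96.9000 dB-Hz
R_b = 48.66 Mbps = 4.866e+07 bps -> 10*log10(R_b) = 76.8717 dB-Hz
Eb/N0 = C/N0 - 10*log10(R_b) = 96.9000 - 76.8717 = 20.0283 dB
Margin = Eb/N0 - Eb/N0_req = 20.0283 - 14.9 = 5.1283 dB (link closes)

5.1283 dB


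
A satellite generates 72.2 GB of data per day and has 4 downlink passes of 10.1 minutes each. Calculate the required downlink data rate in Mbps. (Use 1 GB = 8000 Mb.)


total contact time = 4 * 10.1 * 60 = 2424.0000 s
data = 72.2 GB = 577600.0000 Mb
rate = 577600.0000 / 2424.0000 = 238.2838 Mbps

238.2838 Mbps


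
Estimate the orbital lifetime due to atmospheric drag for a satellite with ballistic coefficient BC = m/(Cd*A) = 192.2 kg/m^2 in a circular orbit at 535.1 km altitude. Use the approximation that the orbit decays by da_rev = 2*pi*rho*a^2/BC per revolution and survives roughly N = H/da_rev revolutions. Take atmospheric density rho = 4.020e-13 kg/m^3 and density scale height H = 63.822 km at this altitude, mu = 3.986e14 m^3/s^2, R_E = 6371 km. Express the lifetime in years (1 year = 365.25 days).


a = R_E + alt = 6906.1000 km = 6.9061e+06 m
da_rev = 2*pi*rho*a^2/BC = 2*pi*4.020e-13*(6.9061e+06)^2/192.2 = 0.626784522 m per revolution
N = H/da_rev = 63822.0000 m / 0.626784522 m = 101824.4672 revolutions
P = 2*pi*sqrt(a^3/mu) = 5711.6359 s
lifetime = N*P = 101824.4672 * 5711.6359 = 5.8158428e+08 s = 6731.2996 days
years = 6731.2996 / 365.25 = 18.4293 years

18.4293 years


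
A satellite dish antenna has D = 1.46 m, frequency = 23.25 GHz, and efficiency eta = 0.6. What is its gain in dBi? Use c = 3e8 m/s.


lambda = c/f = 3e8 / 2.325e+10 = 0.01290323 m
G = eta*(pi*D/lambda)^2 = 0.6*(pi*1.46/0.01290323)^2
G = 75815.8682 (linear)
G = 10*log10(75815.8682) = 48.7976 dBi

48.7976 dBi


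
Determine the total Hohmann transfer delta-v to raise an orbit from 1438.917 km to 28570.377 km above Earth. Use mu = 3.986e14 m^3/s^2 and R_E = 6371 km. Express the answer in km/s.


r1 = 7809.9170 km = 7.809917e+06 m
r2 = 34941.3770 km = 3.4941377e+07 m
dv1 = sqrt(mu/r1)*(sqrt(2*r2/(r1+r2)) - 1) = 1989.8251 m/s
dv2 = sqrt(mu/r2)*(1 - sqrt(2*r1/(r1+r2))) = 1335.9652 m/s
total dv = |dv1| + |dv2| = 1989.8251 + 1335.9652 = 3325.7903 m/s = 3.3258 km/s

3.3258 km/s


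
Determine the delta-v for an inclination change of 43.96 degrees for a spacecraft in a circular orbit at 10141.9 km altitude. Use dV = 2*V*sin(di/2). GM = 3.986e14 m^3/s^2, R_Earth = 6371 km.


r = 16512.9000 km = 1.65129e+07 m
V = sqrt(mu/r) = 4913.1155 m/s
di = 43.96 deg = 0.7672467 rad
dV = 2*V*sin(di/2) = 2*4913.1155*sin(0.3836234)
dV = 3677.7904 m/s = 3.6778 km/s

3.6778 km/s


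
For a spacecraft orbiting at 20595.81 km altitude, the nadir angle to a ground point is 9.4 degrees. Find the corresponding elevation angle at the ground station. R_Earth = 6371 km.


r = R_E + alt = 26966.8100 km
Law of sines in the satellite / Earth-center / ground-point triangle:
  sin(nadir)/R_E = sin(90 + el)/r  =>  cos(el) = (r/R_E)*sin(nadir)
cos(el) = (26966.8100 / 6371.0000) * sin(9.4 deg) = 0.6913169
el = arccos(0.6913169) = 46.2656 deg
(Earth-central angle = 90 - nadir - el = 34.3344 deg)

46.2656 degrees


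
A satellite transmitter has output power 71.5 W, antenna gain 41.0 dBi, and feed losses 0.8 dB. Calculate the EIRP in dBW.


Pt = 71.5 W = 18.5431 dBW
EIRP = Pt_dBW + Gt - losses = 18.5431 + 41.0 - 0.8 = 58.7431 dBW

58.7431 dBW


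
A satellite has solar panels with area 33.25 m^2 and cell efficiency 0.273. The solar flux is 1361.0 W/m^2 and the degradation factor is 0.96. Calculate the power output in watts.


P = area * eta * S * degradation
P = 33.25 * 0.273 * 1361.0 * 0.96
P = 11859.9718 W

11859.9718 W


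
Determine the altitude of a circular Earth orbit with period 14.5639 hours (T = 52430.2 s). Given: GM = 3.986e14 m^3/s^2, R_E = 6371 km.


T = 52430.2 s
r = (mu*T^2/(4*pi^2))^(1/3) = (3.986e14 * 52430.2^2 / (4*pi^2))^(1/3)
r = 3.0277048e+07 m = 30277.0480 km
alt = r - R_E = 30277.0480 - 6371 = 23906.0480 km

23906.0480 km


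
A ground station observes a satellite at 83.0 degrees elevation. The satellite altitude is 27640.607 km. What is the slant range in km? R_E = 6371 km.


h = 27640.607 km, el = 83.0 deg
d = -R_E*sin(el) + sqrt((R_E*sin(el))^2 + 2*R_E*h + h^2)
d = -6371.0000*sin(1.4486) + sqrt((6371.0000*0.9925462)^2 + 2*6371.0000*27640.607 + 27640.607^2)
d = 27679.2320 km

27679.2320 km


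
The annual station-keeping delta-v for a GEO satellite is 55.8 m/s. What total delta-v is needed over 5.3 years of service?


dV = rate * years = 55.8 * 5.3
dV = 295.7400 m/s

295.7400 m/s


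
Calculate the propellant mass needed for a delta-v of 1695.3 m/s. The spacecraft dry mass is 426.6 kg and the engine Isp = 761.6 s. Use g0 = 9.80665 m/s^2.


ve = Isp * g0 = 761.6 * 9.80665 = 7468.744640 m/s
mass ratio = exp(dv/ve) = exp(1695.3/7468.744640) = 1.25481222
m_prop = m_dry * (mr - 1) = 426.6 * (1.25481222 - 1)
m_prop = 108.7029 kg

108.7029 kg


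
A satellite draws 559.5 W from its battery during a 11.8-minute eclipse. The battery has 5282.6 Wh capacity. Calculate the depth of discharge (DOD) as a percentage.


E_used = P * t / 60 = 559.5 * 11.8 / 60 = 110.0350 Wh
DOD = E_used / E_total * 100 = 110.0350 / 5282.6 * 100
DOD = 2.0830 %

2.0830 %


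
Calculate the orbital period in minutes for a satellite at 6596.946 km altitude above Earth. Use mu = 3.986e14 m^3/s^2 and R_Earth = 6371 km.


r = 12967.9460 km = 1.2967946e+07 m
T = 2*pi*sqrt(r^3/mu) = 2*pi*sqrt(2.1807887e+21 / 3.986e14)
T = 14696.6385 s = 244.9440 min

244.9440 minutes


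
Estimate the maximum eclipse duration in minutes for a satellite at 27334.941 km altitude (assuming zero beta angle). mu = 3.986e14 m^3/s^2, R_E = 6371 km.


r = 33705.9410 km
T = 1026.4071 min
Eclipse fraction = arcsin(R_E/r)/pi = arcsin(6371.0000/33705.9410)/pi
= arcsin(0.1890171)/pi = 0.06053017
Eclipse duration = 0.06053017 * 1026.4071 = 62.1286 min

62.1286 minutes


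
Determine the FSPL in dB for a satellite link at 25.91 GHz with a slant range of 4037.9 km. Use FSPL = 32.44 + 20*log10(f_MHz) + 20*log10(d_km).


f = 25.91 GHz = 25910.0000 MHz
d = 4037.9 km
FSPL = 32.44 + 20*log10(25910.0000) + 20*log10(4037.9)
FSPL = 32.44 + 88.2693 + 72.1231
FSPL = 192.8325 dB

192.8325 dB


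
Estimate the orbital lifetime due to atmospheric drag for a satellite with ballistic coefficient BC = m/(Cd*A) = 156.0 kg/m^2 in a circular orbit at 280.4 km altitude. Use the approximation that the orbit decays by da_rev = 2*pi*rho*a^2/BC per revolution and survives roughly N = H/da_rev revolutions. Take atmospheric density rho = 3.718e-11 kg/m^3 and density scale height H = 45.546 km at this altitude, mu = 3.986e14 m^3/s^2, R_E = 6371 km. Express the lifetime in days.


a = R_E + alt = 6651.4000 km = 6.6514e+06 m
da_rev = 2*pi*rho*a^2/BC = 2*pi*3.718e-11*(6.6514e+06)^2/156.0 = 66.250748 m per revolution
N = H/da_rev = 45546.0000 m / 66.250748 m = 687.4790 revolutions
P = 2*pi*sqrt(a^3/mu) = 5398.5959 s
lifetime = N*P = 687.4790 * 5398.5959 = 3.7114215e+06 s = 42.9563 days

42.9563 days
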